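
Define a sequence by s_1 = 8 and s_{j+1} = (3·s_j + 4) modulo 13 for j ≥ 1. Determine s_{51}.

Computing terms: s_1 = 8; s_2 = 2; s_3 = 10; s_4 = 8.
Since s_4 = s_1 = 8, the sequence is periodic with period 3.
(51 - 1) mod 3 = 2, so s_{51} = s_3 = 10.

10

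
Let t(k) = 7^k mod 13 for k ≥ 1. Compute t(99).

5

We have t(1) = 7; t(2) = 10; t(3) = 5; t(4) = 9; t(5) = 11; t(6) = 12; t(7) = 6; t(8) = 3; t(9) = 8; t(10) = 4; t(11) = 2; t(12) = 1; t(13) = 7.
The sequence repeats with period 12.
(99 - 1) mod 12 = 2, so t(99) = t(3) = 5.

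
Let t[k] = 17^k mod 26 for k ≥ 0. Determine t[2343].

t[0] = 1, t[1] = 17, t[2] = 3, t[3] = 25, t[4] = 9, t[5] = 23, t[6] = 1.
Since t[6] = t[0] = 1, the sequence is periodic with period 6.
(2343 - 0) mod 6 = 3, so t[2343] = t[3] = 25.

25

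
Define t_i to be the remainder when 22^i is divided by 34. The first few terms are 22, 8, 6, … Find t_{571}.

28

Listing terms: t_1 = 22; t_2 = 8; t_3 = 6; t_4 = 30; t_5 = 14; t_6 = 2; t_7 = 10; t_8 = 16; t_9 = 12; t_{10} = 26; t_{11} = 28; t_{12} = 4; t_{13} = 20; t_{14} = 32; t_{15} = 24; t_{16} = 18; t_{17} = 22.
Since t_{17} = t_1 = 22, the sequence is periodic with period 16.
So t_{571} = t_{1 + ((571-1) mod 16)} = t_{11} = 28.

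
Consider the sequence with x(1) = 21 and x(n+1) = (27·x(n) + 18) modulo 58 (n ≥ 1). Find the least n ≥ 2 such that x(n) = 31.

Listing terms: x(1) = 21; x(2) = 5; x(3) = 37; x(4) = 31; x(5) = 43; x(6) = 19; x(7) = 9; x(8) = 29; x(9) = 47; x(10) = 11; x(11) = 25; x(12) = 55; x(13) = 53; x(14) = 57; x(15) = 49; x(16) = 7; x(17) = 33; x(18) = 39; x(19) = 27; x(20) = 51; x(21) = 3; x(22) = 41; x(23) = 23; x(24) = 1; x(25) = 45; x(26) = 15; x(27) = 17; x(28) = 13; x(29) = 21.
Since x(29) = x(1) = 21, the sequence is periodic with period 28.
The value 31 first appears (with n ≥ 2) at x(4).

4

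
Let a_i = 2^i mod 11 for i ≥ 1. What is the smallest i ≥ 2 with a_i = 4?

a_1 = 2; a_2 = 4; a_3 = 8; a_4 = 5; a_5 = 10; a_6 = 9; a_7 = 7; a_8 = 3; a_9 = 6; a_{10} = 1; a_{11} = 2.
Since a_{11} = a_1 = 2, the sequence is periodic with period 10.
The value 4 first appears (with i ≥ 2) at a_2.

2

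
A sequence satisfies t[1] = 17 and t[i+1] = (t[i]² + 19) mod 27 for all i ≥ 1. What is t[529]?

17

Computing terms: t[1] = 17,  t[2] = 11,  t[3] = 5,  t[4] = 17.
Since t[4] = t[1] = 17, the sequence is periodic with period 3.
So t[529] = t[1 + ((529-1) mod 3)] = t[1] = 17.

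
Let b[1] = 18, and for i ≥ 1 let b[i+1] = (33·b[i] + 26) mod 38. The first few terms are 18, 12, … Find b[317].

Computing terms: b[1] = 18; b[2] = 12; b[3] = 4; b[4] = 6; b[5] = 34; b[6] = 8; b[7] = 24; b[8] = 20; b[9] = 2; b[10] = 16; b[11] = 22; b[12] = 30; b[13] = 28; b[14] = 0; b[15] = 26; b[16] = 10; b[17] = 14; b[18] = 32; b[19] = 18.
Since b[19] = b[1] = 18, the sequence is periodic with period 18.
So b[317] = b[1 + ((317-1) mod 18)] = b[11] = 22.

22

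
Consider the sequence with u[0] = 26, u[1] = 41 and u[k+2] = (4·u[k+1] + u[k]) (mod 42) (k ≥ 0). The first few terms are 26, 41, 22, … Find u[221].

1

Listing terms: u[0] = 26,  u[1] = 41,  u[2] = 22,  u[3] = 3,  u[4] = 34,  u[5] = 13,  u[6] = 2,  u[7] = 21,  u[8] = 2,  u[9] = 29,  u[10] = 34,  u[11] = 39,  u[12] = 22,  u[13] = 1,  u[14] = 26,  u[15] = 21,  u[16] = 26,  u[17] = 41.
Since (u[16], u[17]) = (u[0], u[1]) = (26, 41) (two consecutive terms determine the rest), the sequence is periodic with period 16.
So u[221] = u[0 + ((221-0) mod 16)] = u[13] = 1.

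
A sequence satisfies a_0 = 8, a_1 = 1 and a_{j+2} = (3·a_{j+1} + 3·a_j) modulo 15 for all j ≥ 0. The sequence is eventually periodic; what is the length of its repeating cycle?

4

Listing terms: a_0 = 8; a_1 = 1; a_2 = 12; a_3 = 9; a_4 = 3; a_5 = 6; a_6 = 12; a_7 = 9.
Since (a_6, a_7) = (a_2, a_3) = (12, 9) (two consecutive terms determine the rest), the sequence is eventually periodic: after a pre-period of length 2 it cycles with period 4.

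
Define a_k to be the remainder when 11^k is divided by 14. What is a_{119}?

9

a_0 = 1; a_1 = 11; a_2 = 9; a_3 = 1.
Since a_3 = a_0 = 1, the sequence is periodic with period 3.
So a_{119} = a_{0 + ((119-0) mod 3)} = a_2 = 9.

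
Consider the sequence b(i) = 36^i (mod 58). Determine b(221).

We have b(1) = 36; b(2) = 20; b(3) = 24; b(4) = 52; b(5) = 16; b(6) = 54; b(7) = 30; b(8) = 36.
Since b(8) = b(1) = 36, the sequence is periodic with period 7.
So b(221) = b(1 + ((221-1) mod 7)) = b(4) = 52.

52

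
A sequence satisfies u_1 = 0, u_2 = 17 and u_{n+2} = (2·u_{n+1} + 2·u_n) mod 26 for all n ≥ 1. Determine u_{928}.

24

We have u_1 = 0, u_2 = 17, u_3 = 8, u_4 = 24, u_5 = 12, u_6 = 20, u_7 = 12, u_8 = 12, u_9 = 22, u_{10} = 16, u_{11} = 24, u_{12} = 2, u_{13} = 0, u_{14} = 4, u_{15} = 8, u_{16} = 24.
Since (u_{15}, u_{16}) = (u_3, u_4) = (8, 24) (two consecutive terms determine the rest), the sequence is eventually periodic: after a pre-period of length 2 it cycles with period 12.
For n ≥ 3, u_n depends only on (n - 3) mod 12. (928 - 3) mod 12 = 1, so u_{928} = u_4 = 24.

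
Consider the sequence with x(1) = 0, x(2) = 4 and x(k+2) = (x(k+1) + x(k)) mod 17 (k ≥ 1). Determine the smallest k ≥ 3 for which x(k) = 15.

7

We have x(1) = 0; x(2) = 4; x(3) = 4; x(4) = 8; x(5) = 12; x(6) = 3; x(7) = 15; x(8) = 1; x(9) = 16; x(10) = 0; x(11) = 16; x(12) = 16; x(13) = 15; x(14) = 14; x(15) = 12; x(16) = 9; x(17) = 4; x(18) = 13; x(19) = 0; x(20) = 13; x(21) = 13; x(22) = 9; x(23) = 5; x(24) = 14; x(25) = 2; x(26) = 16; x(27) = 1; x(28) = 0; x(29) = 1; x(30) = 1; x(31) = 2; x(32) = 3; x(33) = 5; x(34) = 8; x(35) = 13; x(36) = 4; x(37) = 0; x(38) = 4.
Since (x(37), x(38)) = (x(1), x(2)) = (0, 4) (two consecutive terms determine the rest), the sequence is periodic with period 36.
The value 15 first appears (with k ≥ 3) at x(7).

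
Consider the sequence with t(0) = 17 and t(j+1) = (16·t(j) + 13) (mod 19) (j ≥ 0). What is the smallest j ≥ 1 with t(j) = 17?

9

Computing terms: t(0) = 17,  t(1) = 0,  t(2) = 13,  t(3) = 12,  t(4) = 15,  t(5) = 6,  t(6) = 14,  t(7) = 9,  t(8) = 5,  t(9) = 17.
Since t(9) = t(0) = 17, the sequence is periodic with period 9.
The value 17 next appears (with j ≥ 1) at t(9).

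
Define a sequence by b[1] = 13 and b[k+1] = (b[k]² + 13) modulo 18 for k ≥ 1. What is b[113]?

11

b[1] = 13, b[2] = 2, b[3] = 17, b[4] = 14, b[5] = 11, b[6] = 8, b[7] = 5, b[8] = 2.
Since b[8] = b[2] = 2, the sequence is eventually periodic: after a pre-period of length 1 it cycles with period 6.
For k ≥ 2, b[k] depends only on (k - 2) mod 6. (113 - 2) mod 6 = 3, so b[113] = b[5] = 11.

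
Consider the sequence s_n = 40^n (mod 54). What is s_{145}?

40

We have s_0 = 1, s_1 = 40, s_2 = 34, s_3 = 10, s_4 = 22, s_5 = 16, s_6 = 46, s_7 = 4, s_8 = 52, s_9 = 28, s_{10} = 40.
Since s_{10} = s_1 = 40, the sequence is eventually periodic: after a pre-period of length 1 it cycles with period 9.
For n ≥ 1, s_n depends only on (n - 1) mod 9. (145 - 1) mod 9 = 0, so s_{145} = s_1 = 40.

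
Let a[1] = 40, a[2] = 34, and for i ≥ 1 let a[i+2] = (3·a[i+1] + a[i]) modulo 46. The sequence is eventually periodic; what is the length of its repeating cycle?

22

Computing terms: a[1] = 40,  a[2] = 34,  a[3] = 4,  a[4] = 0,  a[5] = 4,  a[6] = 12,  a[7] = 40,  a[8] = 40,  a[9] = 22,  a[10] = 14,  a[11] = 18,  a[12] = 22,  a[13] = 38,  a[14] = 44,  a[15] = 32,  a[16] = 2,  a[17] = 38,  a[18] = 24,  a[19] = 18,  a[20] = 32,  a[21] = 22,  a[22] = 6,  a[23] = 40,  a[24] = 34.
Since (a[23], a[24]) = (a[1], a[2]) = (40, 34) (two consecutive terms determine the rest), the sequence is periodic with period 22.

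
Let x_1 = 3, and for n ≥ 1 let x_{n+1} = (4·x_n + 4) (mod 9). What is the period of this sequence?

9

Listing terms: x_1 = 3; x_2 = 7; x_3 = 5; x_4 = 6; x_5 = 1; x_6 = 8; x_7 = 0; x_8 = 4; x_9 = 2; x_{10} = 3.
Since x_{10} = x_1 = 3, the sequence is periodic with period 9.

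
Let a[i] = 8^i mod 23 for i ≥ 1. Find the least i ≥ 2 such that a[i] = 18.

2

Listing terms: a[1] = 8,  a[2] = 18,  a[3] = 6,  a[4] = 2,  a[5] = 16,  a[6] = 13,  a[7] = 12,  a[8] = 4,  a[9] = 9,  a[10] = 3,  a[11] = 1,  a[12] = 8.
Since a[12] = a[1] = 8, the sequence is periodic with period 11.
The value 18 first appears (with i ≥ 2) at a[2].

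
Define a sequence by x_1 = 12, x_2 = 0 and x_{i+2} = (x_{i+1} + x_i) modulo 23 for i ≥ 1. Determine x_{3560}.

4

x_1 = 12,  x_2 = 0,  x_3 = 12,  x_4 = 12,  x_5 = 1,  x_6 = 13,  x_7 = 14,  x_8 = 4,  x_9 = 18,  x_{10} = 22,  x_{11} = 17,  x_{12} = 16,  x_{13} = 10,  x_{14} = 3,  x_{15} = 13,  x_{16} = 16,  x_{17} = 6,  x_{18} = 22,  x_{19} = 5,  x_{20} = 4,  x_{21} = 9,  x_{22} = 13,  x_{23} = 22,  x_{24} = 12,  x_{25} = 11,  x_{26} = 0,  x_{27} = 11,  x_{28} = 11,  x_{29} = 22,  x_{30} = 10,  x_{31} = 9,  x_{32} = 19,  x_{33} = 5,  x_{34} = 1,  x_{35} = 6,  x_{36} = 7,  x_{37} = 13,  x_{38} = 20,  x_{39} = 10,  x_{40} = 7,  x_{41} = 17,  x_{42} = 1,  x_{43} = 18,  x_{44} = 19,  x_{45} = 14,  x_{46} = 10,  x_{47} = 1,  x_{48} = 11,  x_{49} = 12,  x_{50} = 0.
Since (x_{49}, x_{50}) = (x_1, x_2) = (12, 0) (two consecutive terms determine the rest), the sequence is periodic with period 48.
So x_{3560} = x_{1 + ((3560-1) mod 48)} = x_8 = 4.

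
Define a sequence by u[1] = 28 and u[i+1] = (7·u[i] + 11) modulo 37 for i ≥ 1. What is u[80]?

32

Listing terms: u[1] = 28, u[2] = 22, u[3] = 17, u[4] = 19, u[5] = 33, u[6] = 20, u[7] = 3, u[8] = 32, u[9] = 13, u[10] = 28.
The sequence repeats with period 9.
(80 - 1) mod 9 = 7, so u[80] = u[8] = 32.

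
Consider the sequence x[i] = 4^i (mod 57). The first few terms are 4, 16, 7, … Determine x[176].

Computing terms: x[1] = 4; x[2] = 16; x[3] = 7; x[4] = 28; x[5] = 55; x[6] = 49; x[7] = 25; x[8] = 43; x[9] = 1; x[10] = 4.
The sequence repeats with period 9.
(176 - 1) mod 9 = 4, so x[176] = x[5] = 55.

55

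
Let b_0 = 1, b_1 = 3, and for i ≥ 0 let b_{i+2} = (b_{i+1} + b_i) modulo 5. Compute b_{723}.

Listing terms: b_0 = 1,  b_1 = 3,  b_2 = 4,  b_3 = 2,  b_4 = 1,  b_5 = 3.
Since (b_4, b_5) = (b_0, b_1) = (1, 3) (two consecutive terms determine the rest), the sequence is periodic with period 4.
(723 - 0) mod 4 = 3, so b_{723} = b_3 = 2.

2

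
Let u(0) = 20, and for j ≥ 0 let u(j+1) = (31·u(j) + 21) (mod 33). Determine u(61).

14

Computing terms: u(0) = 20; u(1) = 14; u(2) = 26; u(3) = 2; u(4) = 17; u(5) = 20.
Since u(5) = u(0) = 20, the sequence is periodic with period 5.
(61 - 0) mod 5 = 1, so u(61) = u(1) = 14.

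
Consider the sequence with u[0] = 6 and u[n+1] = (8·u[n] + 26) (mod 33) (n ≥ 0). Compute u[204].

21

Listing terms: u[0] = 6; u[1] = 8; u[2] = 24; u[3] = 20; u[4] = 21; u[5] = 29; u[6] = 27; u[7] = 11; u[8] = 15; u[9] = 14; u[10] = 6.
The sequence repeats with period 10.
(204 - 0) mod 10 = 4, so u[204] = u[4] = 21.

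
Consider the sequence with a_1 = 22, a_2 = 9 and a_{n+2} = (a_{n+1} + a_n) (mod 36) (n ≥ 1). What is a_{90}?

15

a_1 = 22, a_2 = 9, a_3 = 31, a_4 = 4, a_5 = 35, a_6 = 3, a_7 = 2, a_8 = 5, a_9 = 7, a_{10} = 12, a_{11} = 19, a_{12} = 31, a_{13} = 14, a_{14} = 9, a_{15} = 23, a_{16} = 32, a_{17} = 19, a_{18} = 15, a_{19} = 34, a_{20} = 13, a_{21} = 11, a_{22} = 24, a_{23} = 35, a_{24} = 23, a_{25} = 22, a_{26} = 9.
The sequence repeats with period 24.
(90 - 1) mod 24 = 17, so a_{90} = a_{18} = 15.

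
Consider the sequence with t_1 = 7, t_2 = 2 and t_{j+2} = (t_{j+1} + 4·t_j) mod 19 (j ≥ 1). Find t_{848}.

Computing terms: t_1 = 7,  t_2 = 2,  t_3 = 11,  t_4 = 0,  t_5 = 6,  t_6 = 6,  t_7 = 11,  t_8 = 16,  t_9 = 3,  t_{10} = 10,  t_{11} = 3,  t_{12} = 5,  t_{13} = 17,  t_{14} = 18,  t_{15} = 10,  t_{16} = 6,  t_{17} = 8,  t_{18} = 13,  t_{19} = 7,  t_{20} = 2.
Since (t_{19}, t_{20}) = (t_1, t_2) = (7, 2) (two consecutive terms determine the rest), the sequence is periodic with period 18.
So t_{848} = t_{1 + ((848-1) mod 18)} = t_2 = 2.

2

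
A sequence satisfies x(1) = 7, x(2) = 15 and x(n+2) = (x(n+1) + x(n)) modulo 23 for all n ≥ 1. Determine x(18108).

18

Listing terms: x(1) = 7,  x(2) = 15,  x(3) = 22,  x(4) = 14,  x(5) = 13,  x(6) = 4,  x(7) = 17,  x(8) = 21,  x(9) = 15,  x(10) = 13,  x(11) = 5,  x(12) = 18,  x(13) = 0,  x(14) = 18,  x(15) = 18,  x(16) = 13,  x(17) = 8,  x(18) = 21,  x(19) = 6,  x(20) = 4,  x(21) = 10,  x(22) = 14,  x(23) = 1,  x(24) = 15,  x(25) = 16,  x(26) = 8,  x(27) = 1,  x(28) = 9,  x(29) = 10,  x(30) = 19,  x(31) = 6,  x(32) = 2,  x(33) = 8,  x(34) = 10,  x(35) = 18,  x(36) = 5,  x(37) = 0,  x(38) = 5,  x(39) = 5,  x(40) = 10,  x(41) = 15,  x(42) = 2,  x(43) = 17,  x(44) = 19,  x(45) = 13,  x(46) = 9,  x(47) = 22,  x(48) = 8,  x(49) = 7,  x(50) = 15.
Since (x(49), x(50)) = (x(1), x(2)) = (7, 15) (two consecutive terms determine the rest), the sequence is periodic with period 48.
So x(18108) = x(1 + ((18108-1) mod 48)) = x(12) = 18.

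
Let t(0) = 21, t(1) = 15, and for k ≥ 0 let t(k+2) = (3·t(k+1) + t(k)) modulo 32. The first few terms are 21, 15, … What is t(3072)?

Computing terms: t(0) = 21; t(1) = 15; t(2) = 2; t(3) = 21; t(4) = 1; t(5) = 24; t(6) = 9; t(7) = 19; t(8) = 2; t(9) = 25; t(10) = 13; t(11) = 0; t(12) = 13; t(13) = 7; t(14) = 2; t(15) = 13; t(16) = 9; t(17) = 8; t(18) = 1; t(19) = 11; t(20) = 2; t(21) = 17; t(22) = 21; t(23) = 16; t(24) = 5; t(25) = 31; t(26) = 2; t(27) = 5; t(28) = 17; t(29) = 24; t(30) = 25; t(31) = 3; t(32) = 2; t(33) = 9; t(34) = 29; t(35) = 0; t(36) = 29; t(37) = 23; t(38) = 2; t(39) = 29; t(40) = 25; t(41) = 8; t(42) = 17; t(43) = 27; t(44) = 2; t(45) = 1; t(46) = 5; t(47) = 16; t(48) = 21; t(49) = 15.
Since (t(48), t(49)) = (t(0), t(1)) = (21, 15) (two consecutive terms determine the rest), the sequence is periodic with period 48.
(3072 - 0) mod 48 = 0, so t(3072) = t(0) = 21.

21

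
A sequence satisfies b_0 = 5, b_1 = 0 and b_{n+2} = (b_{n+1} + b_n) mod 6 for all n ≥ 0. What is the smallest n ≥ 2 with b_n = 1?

Computing terms: b_0 = 5,  b_1 = 0,  b_2 = 5,  b_3 = 5,  b_4 = 4,  b_5 = 3,  b_6 = 1,  b_7 = 4,  b_8 = 5,  b_9 = 3,  b_{10} = 2,  b_{11} = 5,  b_{12} = 1,  b_{13} = 0,  b_{14} = 1,  b_{15} = 1,  b_{16} = 2,  b_{17} = 3,  b_{18} = 5,  b_{19} = 2,  b_{20} = 1,  b_{21} = 3,  b_{22} = 4,  b_{23} = 1,  b_{24} = 5,  b_{25} = 0.
The sequence repeats with period 24.
The value 1 first appears (with n ≥ 2) at b_6.

6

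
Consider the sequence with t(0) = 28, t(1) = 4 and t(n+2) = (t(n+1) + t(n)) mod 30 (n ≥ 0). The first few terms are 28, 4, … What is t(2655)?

Computing terms: t(0) = 28,  t(1) = 4,  t(2) = 2,  t(3) = 6,  t(4) = 8,  t(5) = 14,  t(6) = 22,  t(7) = 6,  t(8) = 28,  t(9) = 4.
The sequence repeats with period 8.
(2655 - 0) mod 8 = 7, so t(2655) = t(7) = 6.

6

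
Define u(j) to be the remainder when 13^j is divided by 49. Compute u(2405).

6

Listing terms: u(0) = 1; u(1) = 13; u(2) = 22; u(3) = 41; u(4) = 43; u(5) = 20; u(6) = 15; u(7) = 48; u(8) = 36; u(9) = 27; u(10) = 8; u(11) = 6; u(12) = 29; u(13) = 34; u(14) = 1.
Since u(14) = u(0) = 1, the sequence is periodic with period 14.
So u(2405) = u(0 + ((2405-0) mod 14)) = u(11) = 6.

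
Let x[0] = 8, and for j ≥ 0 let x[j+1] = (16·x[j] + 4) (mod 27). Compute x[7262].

Computing terms: x[0] = 8, x[1] = 24, x[2] = 10, x[3] = 2, x[4] = 9, x[5] = 13, x[6] = 23, x[7] = 21, x[8] = 16, x[9] = 17, x[10] = 6, x[11] = 19, x[12] = 11, x[13] = 18, x[14] = 22, x[15] = 5, x[16] = 3, x[17] = 25, x[18] = 26, x[19] = 15, x[20] = 1, x[21] = 20, x[22] = 0, x[23] = 4, x[24] = 14, x[25] = 12, x[26] = 7, x[27] = 8.
The sequence repeats with period 27.
(7262 - 0) mod 27 = 26, so x[7262] = x[26] = 7.

7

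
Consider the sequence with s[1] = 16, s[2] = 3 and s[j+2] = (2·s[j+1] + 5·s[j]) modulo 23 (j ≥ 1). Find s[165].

8

Computing terms: s[1] = 16,  s[2] = 3,  s[3] = 17,  s[4] = 3,  s[5] = 22,  s[6] = 13,  s[7] = 21,  s[8] = 15,  s[9] = 20,  s[10] = 0,  s[11] = 8,  s[12] = 16,  s[13] = 3.
The sequence repeats with period 11.
(165 - 1) mod 11 = 10, so s[165] = s[11] = 8.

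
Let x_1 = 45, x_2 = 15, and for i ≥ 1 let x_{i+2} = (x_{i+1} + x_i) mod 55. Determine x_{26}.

45

We have x_1 = 45; x_2 = 15; x_3 = 5; x_4 = 20; x_5 = 25; x_6 = 45; x_7 = 15.
Since (x_6, x_7) = (x_1, x_2) = (45, 15) (two consecutive terms determine the rest), the sequence is periodic with period 5.
So x_{26} = x_{1 + ((26-1) mod 5)} = x_1 = 45.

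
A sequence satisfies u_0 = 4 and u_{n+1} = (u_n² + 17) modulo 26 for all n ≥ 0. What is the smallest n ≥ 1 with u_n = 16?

4

We have u_0 = 4, u_1 = 7, u_2 = 14, u_3 = 5, u_4 = 16, u_5 = 13, u_6 = 4.
Since u_6 = u_0 = 4, the sequence is periodic with period 6.
The value 16 first appears (with n ≥ 1) at u_4.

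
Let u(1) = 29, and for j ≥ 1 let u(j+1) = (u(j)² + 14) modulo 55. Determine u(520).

We have u(1) = 29; u(2) = 30; u(3) = 34; u(4) = 15; u(5) = 19; u(6) = 45; u(7) = 4; u(8) = 30.
Since u(8) = u(2) = 30, the sequence is eventually periodic: after a pre-period of length 1 it cycles with period 6.
For j ≥ 2, u(j) depends only on (j - 2) mod 6. (520 - 2) mod 6 = 2, so u(520) = u(4) = 15.

15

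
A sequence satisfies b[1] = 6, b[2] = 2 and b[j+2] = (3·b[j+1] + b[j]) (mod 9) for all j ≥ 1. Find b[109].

6

We have b[1] = 6,  b[2] = 2,  b[3] = 3,  b[4] = 2,  b[5] = 0,  b[6] = 2,  b[7] = 6,  b[8] = 2.
The sequence repeats with period 6.
(109 - 1) mod 6 = 0, so b[109] = b[1] = 6.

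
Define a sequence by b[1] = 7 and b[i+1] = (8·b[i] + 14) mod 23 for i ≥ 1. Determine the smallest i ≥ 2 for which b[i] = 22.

Listing terms: b[1] = 7, b[2] = 1, b[3] = 22, b[4] = 6, b[5] = 16, b[6] = 4, b[7] = 0, b[8] = 14, b[9] = 11, b[10] = 10, b[11] = 2, b[12] = 7.
The sequence repeats with period 11.
The value 22 first appears (with i ≥ 2) at b[3].

3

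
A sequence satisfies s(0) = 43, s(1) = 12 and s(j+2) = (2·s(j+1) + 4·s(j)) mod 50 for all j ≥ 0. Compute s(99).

44

Listing terms: s(0) = 43; s(1) = 12; s(2) = 46; s(3) = 40; s(4) = 14; s(5) = 38; s(6) = 32; s(7) = 16; s(8) = 10; s(9) = 34; s(10) = 8; s(11) = 2; s(12) = 36; s(13) = 30; s(14) = 4; s(15) = 28; s(16) = 22; s(17) = 6; s(18) = 0; s(19) = 24; s(20) = 48; s(21) = 42; s(22) = 26; s(23) = 20; s(24) = 44; s(25) = 18; s(26) = 12; s(27) = 46.
Since (s(26), s(27)) = (s(1), s(2)) = (12, 46) (two consecutive terms determine the rest), the sequence is eventually periodic: after a pre-period of length 1 it cycles with period 25.
For j ≥ 1, s(j) depends only on (j - 1) mod 25. (99 - 1) mod 25 = 23, so s(99) = s(24) = 44.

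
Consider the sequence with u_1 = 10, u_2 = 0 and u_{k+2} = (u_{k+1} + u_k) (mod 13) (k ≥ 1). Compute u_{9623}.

u_1 = 10; u_2 = 0; u_3 = 10; u_4 = 10; u_5 = 7; u_6 = 4; u_7 = 11; u_8 = 2; u_9 = 0; u_{10} = 2; u_{11} = 2; u_{12} = 4; u_{13} = 6; u_{14} = 10; u_{15} = 3; u_{16} = 0; u_{17} = 3; u_{18} = 3; u_{19} = 6; u_{20} = 9; u_{21} = 2; u_{22} = 11; u_{23} = 0; u_{24} = 11; u_{25} = 11; u_{26} = 9; u_{27} = 7; u_{28} = 3; u_{29} = 10; u_{30} = 0.
The sequence repeats with period 28.
So u_{9623} = u_{1 + ((9623-1) mod 28)} = u_{19} = 6.

6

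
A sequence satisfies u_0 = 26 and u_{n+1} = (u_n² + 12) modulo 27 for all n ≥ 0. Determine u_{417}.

22

Listing terms: u_0 = 26; u_1 = 13; u_2 = 19; u_3 = 22; u_4 = 10; u_5 = 4; u_6 = 1; u_7 = 13.
Since u_7 = u_1 = 13, the sequence is eventually periodic: after a pre-period of length 1 it cycles with period 6.
For n ≥ 1, u_n depends only on (n - 1) mod 6. (417 - 1) mod 6 = 2, so u_{417} = u_3 = 22.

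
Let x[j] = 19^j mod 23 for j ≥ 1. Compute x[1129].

x[1] = 19,  x[2] = 16,  x[3] = 5,  x[4] = 3,  x[5] = 11,  x[6] = 2,  x[7] = 15,  x[8] = 9,  x[9] = 10,  x[10] = 6,  x[11] = 22,  x[12] = 4,  x[13] = 7,  x[14] = 18,  x[15] = 20,  x[16] = 12,  x[17] = 21,  x[18] = 8,  x[19] = 14,  x[20] = 13,  x[21] = 17,  x[22] = 1,  x[23] = 19.
Since x[23] = x[1] = 19, the sequence is periodic with period 22.
So x[1129] = x[1 + ((1129-1) mod 22)] = x[7] = 15.

15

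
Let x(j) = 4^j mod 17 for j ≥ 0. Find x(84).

x(0) = 1; x(1) = 4; x(2) = 16; x(3) = 13; x(4) = 1.
The sequence repeats with period 4.
(84 - 0) mod 4 = 0, so x(84) = x(0) = 1.

1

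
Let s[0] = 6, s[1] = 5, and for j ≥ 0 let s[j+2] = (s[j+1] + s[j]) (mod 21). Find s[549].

Listing terms: s[0] = 6,  s[1] = 5,  s[2] = 11,  s[3] = 16,  s[4] = 6,  s[5] = 1,  s[6] = 7,  s[7] = 8,  s[8] = 15,  s[9] = 2,  s[10] = 17,  s[11] = 19,  s[12] = 15,  s[13] = 13,  s[14] = 7,  s[15] = 20,  s[16] = 6,  s[17] = 5.
The sequence repeats with period 16.
So s[549] = s[0 + ((549-0) mod 16)] = s[5] = 1.

1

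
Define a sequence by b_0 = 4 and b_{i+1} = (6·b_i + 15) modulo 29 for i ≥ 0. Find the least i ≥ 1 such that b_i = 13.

8

Listing terms: b_0 = 4,  b_1 = 10,  b_2 = 17,  b_3 = 1,  b_4 = 21,  b_5 = 25,  b_6 = 20,  b_7 = 19,  b_8 = 13,  b_9 = 6,  b_{10} = 22,  b_{11} = 2,  b_{12} = 27,  b_{13} = 3,  b_{14} = 4.
Since b_{14} = b_0 = 4, the sequence is periodic with period 14.
The value 13 first appears (with i ≥ 1) at b_8.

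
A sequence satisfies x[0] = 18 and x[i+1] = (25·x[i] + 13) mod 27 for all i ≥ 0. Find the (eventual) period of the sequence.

27

We have x[0] = 18, x[1] = 4, x[2] = 5, x[3] = 3, x[4] = 7, x[5] = 26, x[6] = 15, x[7] = 10, x[8] = 20, x[9] = 0, x[10] = 13, x[11] = 14, x[12] = 12, x[13] = 16, x[14] = 8, x[15] = 24, x[16] = 19, x[17] = 2, x[18] = 9, x[19] = 22, x[20] = 23, x[21] = 21, x[22] = 25, x[23] = 17, x[24] = 6, x[25] = 1, x[26] = 11, x[27] = 18.
Since x[27] = x[0] = 18, the sequence is periodic with period 27.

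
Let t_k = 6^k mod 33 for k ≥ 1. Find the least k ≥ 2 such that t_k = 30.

7

Computing terms: t_1 = 6, t_2 = 3, t_3 = 18, t_4 = 9, t_5 = 21, t_6 = 27, t_7 = 30, t_8 = 15, t_9 = 24, t_{10} = 12, t_{11} = 6.
Since t_{11} = t_1 = 6, the sequence is periodic with period 10.
The value 30 first appears (with k ≥ 2) at t_7.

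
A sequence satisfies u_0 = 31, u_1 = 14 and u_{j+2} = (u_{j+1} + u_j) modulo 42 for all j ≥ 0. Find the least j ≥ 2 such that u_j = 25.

8

Listing terms: u_0 = 31,  u_1 = 14,  u_2 = 3,  u_3 = 17,  u_4 = 20,  u_5 = 37,  u_6 = 15,  u_7 = 10,  u_8 = 25,  u_9 = 35,  u_{10} = 18,  u_{11} = 11,  u_{12} = 29,  u_{13} = 40,  u_{14} = 27,  u_{15} = 25,  u_{16} = 10,  u_{17} = 35,  u_{18} = 3,  u_{19} = 38,  u_{20} = 41,  u_{21} = 37,  u_{22} = 36,  u_{23} = 31,  u_{24} = 25,  u_{25} = 14,  u_{26} = 39,  u_{27} = 11,  u_{28} = 8,  u_{29} = 19,  u_{30} = 27,  u_{31} = 4,  u_{32} = 31,  u_{33} = 35,  u_{34} = 24,  u_{35} = 17,  u_{36} = 41,  u_{37} = 16,  u_{38} = 15,  u_{39} = 31,  u_{40} = 4,  u_{41} = 35,  u_{42} = 39,  u_{43} = 32,  u_{44} = 29,  u_{45} = 19,  u_{46} = 6,  u_{47} = 25,  u_{48} = 31,  u_{49} = 14.
Since (u_{48}, u_{49}) = (u_0, u_1) = (31, 14) (two consecutive terms determine the rest), the sequence is periodic with period 48.
The value 25 first appears (with j ≥ 2) at u_8.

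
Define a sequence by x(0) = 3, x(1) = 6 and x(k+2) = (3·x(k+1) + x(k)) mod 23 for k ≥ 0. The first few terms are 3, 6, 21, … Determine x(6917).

Listing terms: x(0) = 3; x(1) = 6; x(2) = 21; x(3) = 0; x(4) = 21; x(5) = 17; x(6) = 3; x(7) = 3; x(8) = 12; x(9) = 16; x(10) = 14; x(11) = 12; x(12) = 4; x(13) = 1; x(14) = 7; x(15) = 22; x(16) = 4; x(17) = 11; x(18) = 14; x(19) = 7; x(20) = 12; x(21) = 20; x(22) = 3; x(23) = 6.
The sequence repeats with period 22.
So x(6917) = x(0 + ((6917-0) mod 22)) = x(9) = 16.

16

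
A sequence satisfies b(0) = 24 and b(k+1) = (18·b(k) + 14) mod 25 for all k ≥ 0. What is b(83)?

Computing terms: b(0) = 24; b(1) = 21; b(2) = 17; b(3) = 20; b(4) = 24.
The sequence repeats with period 4.
So b(83) = b(0 + ((83-0) mod 4)) = b(3) = 20.

20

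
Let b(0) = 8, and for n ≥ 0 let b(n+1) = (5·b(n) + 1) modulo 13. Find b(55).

4

Computing terms: b(0) = 8; b(1) = 2; b(2) = 11; b(3) = 4; b(4) = 8.
The sequence repeats with period 4.
(55 - 0) mod 4 = 3, so b(55) = b(3) = 4.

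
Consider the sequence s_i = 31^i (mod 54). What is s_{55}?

s_0 = 1,  s_1 = 31,  s_2 = 43,  s_3 = 37,  s_4 = 13,  s_5 = 25,  s_6 = 19,  s_7 = 49,  s_8 = 7,  s_9 = 1.
Since s_9 = s_0 = 1, the sequence is periodic with period 9.
So s_{55} = s_{0 + ((55-0) mod 9)} = s_1 = 31.

31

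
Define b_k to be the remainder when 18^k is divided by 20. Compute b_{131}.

12

We have b_0 = 1; b_1 = 18; b_2 = 4; b_3 = 12; b_4 = 16; b_5 = 8; b_6 = 4.
Since b_6 = b_2 = 4, the sequence is eventually periodic: after a pre-period of length 2 it cycles with period 4.
For k ≥ 2, b_k depends only on (k - 2) mod 4. (131 - 2) mod 4 = 1, so b_{131} = b_3 = 12.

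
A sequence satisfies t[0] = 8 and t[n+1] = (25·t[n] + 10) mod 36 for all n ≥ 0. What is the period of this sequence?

Listing terms: t[0] = 8; t[1] = 30; t[2] = 4; t[3] = 2; t[4] = 24; t[5] = 34; t[6] = 32; t[7] = 18; t[8] = 28; t[9] = 26; t[10] = 12; t[11] = 22; t[12] = 20; t[13] = 6; t[14] = 16; t[15] = 14; t[16] = 0; t[17] = 10; t[18] = 8.
The sequence repeats with period 18.

18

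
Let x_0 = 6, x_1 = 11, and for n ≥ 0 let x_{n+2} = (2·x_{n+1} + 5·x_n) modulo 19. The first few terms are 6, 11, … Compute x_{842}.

Listing terms: x_0 = 6; x_1 = 11; x_2 = 14; x_3 = 7; x_4 = 8; x_5 = 13; x_6 = 9; x_7 = 7; x_8 = 2; x_9 = 1; x_{10} = 12; x_{11} = 10; x_{12} = 4; x_{13} = 1; x_{14} = 3; x_{15} = 11; x_{16} = 18; x_{17} = 15; x_{18} = 6; x_{19} = 11.
The sequence repeats with period 18.
So x_{842} = x_{0 + ((842-0) mod 18)} = x_{14} = 3.

3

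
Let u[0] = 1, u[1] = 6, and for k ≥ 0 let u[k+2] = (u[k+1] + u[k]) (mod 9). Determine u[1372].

2

Listing terms: u[0] = 1,  u[1] = 6,  u[2] = 7,  u[3] = 4,  u[4] = 2,  u[5] = 6,  u[6] = 8,  u[7] = 5,  u[8] = 4,  u[9] = 0,  u[10] = 4,  u[11] = 4,  u[12] = 8,  u[13] = 3,  u[14] = 2,  u[15] = 5,  u[16] = 7,  u[17] = 3,  u[18] = 1,  u[19] = 4,  u[20] = 5,  u[21] = 0,  u[22] = 5,  u[23] = 5,  u[24] = 1,  u[25] = 6.
Since (u[24], u[25]) = (u[0], u[1]) = (1, 6) (two consecutive terms determine the rest), the sequence is periodic with period 24.
So u[1372] = u[0 + ((1372-0) mod 24)] = u[4] = 2.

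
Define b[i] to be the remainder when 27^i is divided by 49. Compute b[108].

15

Computing terms: b[0] = 1, b[1] = 27, b[2] = 43, b[3] = 34, b[4] = 36, b[5] = 41, b[6] = 29, b[7] = 48, b[8] = 22, b[9] = 6, b[10] = 15, b[11] = 13, b[12] = 8, b[13] = 20, b[14] = 1.
The sequence repeats with period 14.
So b[108] = b[0 + ((108-0) mod 14)] = b[10] = 15.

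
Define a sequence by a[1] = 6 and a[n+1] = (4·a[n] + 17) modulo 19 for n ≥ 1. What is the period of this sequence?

9

a[1] = 6,  a[2] = 3,  a[3] = 10,  a[4] = 0,  a[5] = 17,  a[6] = 9,  a[7] = 15,  a[8] = 1,  a[9] = 2,  a[10] = 6.
The sequence repeats with period 9.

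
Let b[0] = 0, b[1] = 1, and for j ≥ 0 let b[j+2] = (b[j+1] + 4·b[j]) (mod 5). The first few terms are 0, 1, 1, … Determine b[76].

b[0] = 0; b[1] = 1; b[2] = 1; b[3] = 0; b[4] = 4; b[5] = 4; b[6] = 0; b[7] = 1.
Since (b[6], b[7]) = (b[0], b[1]) = (0, 1) (two consecutive terms determine the rest), the sequence is periodic with period 6.
So b[76] = b[0 + ((76-0) mod 6)] = b[4] = 4.

4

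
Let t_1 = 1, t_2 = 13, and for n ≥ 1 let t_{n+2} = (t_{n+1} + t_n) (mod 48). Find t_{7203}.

Computing terms: t_1 = 1, t_2 = 13, t_3 = 14, t_4 = 27, t_5 = 41, t_6 = 20, t_7 = 13, t_8 = 33, t_9 = 46, t_{10} = 31, t_{11} = 29, t_{12} = 12, t_{13} = 41, t_{14} = 5, t_{15} = 46, t_{16} = 3, t_{17} = 1, t_{18} = 4, t_{19} = 5, t_{20} = 9, t_{21} = 14, t_{22} = 23, t_{23} = 37, t_{24} = 12, t_{25} = 1, t_{26} = 13.
Since (t_{25}, t_{26}) = (t_1, t_2) = (1, 13) (two consecutive terms determine the rest), the sequence is periodic with period 24.
(7203 - 1) mod 24 = 2, so t_{7203} = t_3 = 14.

14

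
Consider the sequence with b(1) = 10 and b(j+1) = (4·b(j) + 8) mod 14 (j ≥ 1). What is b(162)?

Computing terms: b(1) = 10; b(2) = 6; b(3) = 4; b(4) = 10.
The sequence repeats with period 3.
(162 - 1) mod 3 = 2, so b(162) = b(3) = 4.

4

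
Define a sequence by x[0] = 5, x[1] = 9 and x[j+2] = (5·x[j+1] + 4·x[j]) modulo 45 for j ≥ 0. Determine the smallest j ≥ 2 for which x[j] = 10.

Computing terms: x[0] = 5,  x[1] = 9,  x[2] = 20,  x[3] = 1,  x[4] = 40,  x[5] = 24,  x[6] = 10,  x[7] = 11,  x[8] = 5,  x[9] = 24,  x[10] = 5,  x[11] = 31,  x[12] = 40,  x[13] = 9,  x[14] = 25,  x[15] = 26,  x[16] = 5,  x[17] = 39,  x[18] = 35,  x[19] = 16,  x[20] = 40,  x[21] = 39,  x[22] = 40,  x[23] = 41,  x[24] = 5,  x[25] = 9.
Since (x[24], x[25]) = (x[0], x[1]) = (5, 9) (two consecutive terms determine the rest), the sequence is periodic with period 24.
The value 10 first appears (with j ≥ 2) at x[6].

6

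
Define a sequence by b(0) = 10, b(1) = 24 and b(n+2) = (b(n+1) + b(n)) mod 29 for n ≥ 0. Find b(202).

Listing terms: b(0) = 10; b(1) = 24; b(2) = 5; b(3) = 0; b(4) = 5; b(5) = 5; b(6) = 10; b(7) = 15; b(8) = 25; b(9) = 11; b(10) = 7; b(11) = 18; b(12) = 25; b(13) = 14; b(14) = 10; b(15) = 24.
Since (b(14), b(15)) = (b(0), b(1)) = (10, 24) (two consecutive terms determine the rest), the sequence is periodic with period 14.
So b(202) = b(0 + ((202-0) mod 14)) = b(6) = 10.

10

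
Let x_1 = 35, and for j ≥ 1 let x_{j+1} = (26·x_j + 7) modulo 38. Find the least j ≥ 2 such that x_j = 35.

We have x_1 = 35, x_2 = 5, x_3 = 23, x_4 = 35.
The sequence repeats with period 3.
The value 35 next appears (with j ≥ 2) at x_4.

4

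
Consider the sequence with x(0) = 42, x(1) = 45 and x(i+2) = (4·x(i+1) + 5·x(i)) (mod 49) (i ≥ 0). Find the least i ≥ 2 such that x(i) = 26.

Computing terms: x(0) = 42; x(1) = 45; x(2) = 47; x(3) = 21; x(4) = 25; x(5) = 9; x(6) = 14; x(7) = 3; x(8) = 33; x(9) = 0; x(10) = 18; x(11) = 23; x(12) = 35; x(13) = 10; x(14) = 19; x(15) = 28; x(16) = 11; x(17) = 37; x(18) = 7; x(19) = 17; x(20) = 5; x(21) = 7; x(22) = 4; x(23) = 2; x(24) = 28; x(25) = 24; x(26) = 40; x(27) = 35; x(28) = 46; x(29) = 16; x(30) = 0; x(31) = 31; x(32) = 26; x(33) = 14; x(34) = 39; x(35) = 30; x(36) = 21; x(37) = 38; x(38) = 12; x(39) = 42; x(40) = 32; x(41) = 44; x(42) = 42; x(43) = 45.
The sequence repeats with period 42.
The value 26 first appears (with i ≥ 2) at x(32).

32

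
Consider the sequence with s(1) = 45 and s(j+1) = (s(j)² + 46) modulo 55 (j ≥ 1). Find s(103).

5

Computing terms: s(1) = 45,  s(2) = 36,  s(3) = 22,  s(4) = 35,  s(5) = 6,  s(6) = 27,  s(7) = 5,  s(8) = 16,  s(9) = 27.
Since s(9) = s(6) = 27, the sequence is eventually periodic: after a pre-period of length 5 it cycles with period 3.
For j ≥ 6, s(j) depends only on (j - 6) mod 3. (103 - 6) mod 3 = 1, so s(103) = s(7) = 5.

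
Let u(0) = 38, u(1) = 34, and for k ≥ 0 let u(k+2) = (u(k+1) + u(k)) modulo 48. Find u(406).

Computing terms: u(0) = 38; u(1) = 34; u(2) = 24; u(3) = 10; u(4) = 34; u(5) = 44; u(6) = 30; u(7) = 26; u(8) = 8; u(9) = 34; u(10) = 42; u(11) = 28; u(12) = 22; u(13) = 2; u(14) = 24; u(15) = 26; u(16) = 2; u(17) = 28; u(18) = 30; u(19) = 10; u(20) = 40; u(21) = 2; u(22) = 42; u(23) = 44; u(24) = 38; u(25) = 34.
The sequence repeats with period 24.
(406 - 0) mod 24 = 22, so u(406) = u(22) = 42.

42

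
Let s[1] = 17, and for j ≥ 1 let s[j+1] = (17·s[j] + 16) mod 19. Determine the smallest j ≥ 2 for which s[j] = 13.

8

We have s[1] = 17; s[2] = 1; s[3] = 14; s[4] = 7; s[5] = 2; s[6] = 12; s[7] = 11; s[8] = 13; s[9] = 9; s[10] = 17.
The sequence repeats with period 9.
The value 13 first appears (with j ≥ 2) at s[8].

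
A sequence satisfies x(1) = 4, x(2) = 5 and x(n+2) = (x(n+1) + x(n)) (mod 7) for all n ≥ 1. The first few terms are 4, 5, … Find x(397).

Computing terms: x(1) = 4, x(2) = 5, x(3) = 2, x(4) = 0, x(5) = 2, x(6) = 2, x(7) = 4, x(8) = 6, x(9) = 3, x(10) = 2, x(11) = 5, x(12) = 0, x(13) = 5, x(14) = 5, x(15) = 3, x(16) = 1, x(17) = 4, x(18) = 5.
Since (x(17), x(18)) = (x(1), x(2)) = (4, 5) (two consecutive terms determine the rest), the sequence is periodic with period 16.
So x(397) = x(1 + ((397-1) mod 16)) = x(13) = 5.

5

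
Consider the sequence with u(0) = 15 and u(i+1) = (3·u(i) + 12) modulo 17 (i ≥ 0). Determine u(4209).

Computing terms: u(0) = 15,  u(1) = 6,  u(2) = 13,  u(3) = 0,  u(4) = 12,  u(5) = 14,  u(6) = 3,  u(7) = 4,  u(8) = 7,  u(9) = 16,  u(10) = 9,  u(11) = 5,  u(12) = 10,  u(13) = 8,  u(14) = 2,  u(15) = 1,  u(16) = 15.
The sequence repeats with period 16.
So u(4209) = u(0 + ((4209-0) mod 16)) = u(1) = 6.

6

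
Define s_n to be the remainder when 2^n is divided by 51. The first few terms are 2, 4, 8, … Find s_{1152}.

1

Listing terms: s_1 = 2, s_2 = 4, s_3 = 8, s_4 = 16, s_5 = 32, s_6 = 13, s_7 = 26, s_8 = 1, s_9 = 2.
Since s_9 = s_1 = 2, the sequence is periodic with period 8.
So s_{1152} = s_{1 + ((1152-1) mod 8)} = s_8 = 1.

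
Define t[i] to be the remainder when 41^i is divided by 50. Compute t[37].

Computing terms: t[1] = 41,  t[2] = 31,  t[3] = 21,  t[4] = 11,  t[5] = 1,  t[6] = 41.
The sequence repeats with period 5.
(37 - 1) mod 5 = 1, so t[37] = t[2] = 31.

31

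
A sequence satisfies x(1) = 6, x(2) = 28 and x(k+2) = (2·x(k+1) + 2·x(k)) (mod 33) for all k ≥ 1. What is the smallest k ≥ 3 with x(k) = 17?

9

We have x(1) = 6,  x(2) = 28,  x(3) = 2,  x(4) = 27,  x(5) = 25,  x(6) = 5,  x(7) = 27,  x(8) = 31,  x(9) = 17,  x(10) = 30,  x(11) = 28,  x(12) = 17,  x(13) = 24,  x(14) = 16,  x(15) = 14,  x(16) = 27,  x(17) = 16,  x(18) = 20,  x(19) = 6,  x(20) = 19,  x(21) = 17,  x(22) = 6,  x(23) = 13,  x(24) = 5,  x(25) = 3,  x(26) = 16,  x(27) = 5,  x(28) = 9,  x(29) = 28,  x(30) = 8,  x(31) = 6,  x(32) = 28.
Since (x(31), x(32)) = (x(1), x(2)) = (6, 28) (two consecutive terms determine the rest), the sequence is periodic with period 30.
The value 17 first appears (with k ≥ 3) at x(9).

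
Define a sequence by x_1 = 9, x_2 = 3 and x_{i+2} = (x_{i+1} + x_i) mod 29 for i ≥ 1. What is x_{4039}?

11

We have x_1 = 9, x_2 = 3, x_3 = 12, x_4 = 15, x_5 = 27, x_6 = 13, x_7 = 11, x_8 = 24, x_9 = 6, x_{10} = 1, x_{11} = 7, x_{12} = 8, x_{13} = 15, x_{14} = 23, x_{15} = 9, x_{16} = 3.
The sequence repeats with period 14.
So x_{4039} = x_{1 + ((4039-1) mod 14)} = x_7 = 11.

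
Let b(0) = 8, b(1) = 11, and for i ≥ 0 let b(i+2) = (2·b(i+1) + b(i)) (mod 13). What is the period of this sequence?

We have b(0) = 8; b(1) = 11; b(2) = 4; b(3) = 6; b(4) = 3; b(5) = 12; b(6) = 1; b(7) = 1; b(8) = 3; b(9) = 7; b(10) = 4; b(11) = 2; b(12) = 8; b(13) = 5; b(14) = 5; b(15) = 2; b(16) = 9; b(17) = 7; b(18) = 10; b(19) = 1; b(20) = 12; b(21) = 12; b(22) = 10; b(23) = 6; b(24) = 9; b(25) = 11; b(26) = 5; b(27) = 8; b(28) = 8; b(29) = 11.
Since (b(28), b(29)) = (b(0), b(1)) = (8, 11) (two consecutive terms determine the rest), the sequence is periodic with period 28.

28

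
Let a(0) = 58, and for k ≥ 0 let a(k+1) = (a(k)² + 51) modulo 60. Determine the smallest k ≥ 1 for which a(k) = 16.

We have a(0) = 58; a(1) = 55; a(2) = 16; a(3) = 7; a(4) = 40; a(5) = 31; a(6) = 52; a(7) = 55.
Since a(7) = a(1) = 55, the sequence is eventually periodic: after a pre-period of length 1 it cycles with period 6.
The value 16 first appears (with k ≥ 1) at a(2).

2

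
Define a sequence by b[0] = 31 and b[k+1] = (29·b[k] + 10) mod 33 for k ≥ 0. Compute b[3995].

6

b[0] = 31,  b[1] = 18,  b[2] = 4,  b[3] = 27,  b[4] = 1,  b[5] = 6,  b[6] = 19,  b[7] = 0,  b[8] = 10,  b[9] = 3,  b[10] = 31.
Since b[10] = b[0] = 31, the sequence is periodic with period 10.
(3995 - 0) mod 10 = 5, so b[3995] = b[5] = 6.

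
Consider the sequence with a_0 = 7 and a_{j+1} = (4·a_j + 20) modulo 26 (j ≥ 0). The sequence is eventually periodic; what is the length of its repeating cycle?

6

Computing terms: a_0 = 7,  a_1 = 22,  a_2 = 4,  a_3 = 10,  a_4 = 8,  a_5 = 0,  a_6 = 20,  a_7 = 22.
Since a_7 = a_1 = 22, the sequence is eventually periodic: after a pre-period of length 1 it cycles with period 6.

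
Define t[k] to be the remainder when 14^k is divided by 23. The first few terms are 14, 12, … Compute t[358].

3

Computing terms: t[1] = 14,  t[2] = 12,  t[3] = 7,  t[4] = 6,  t[5] = 15,  t[6] = 3,  t[7] = 19,  t[8] = 13,  t[9] = 21,  t[10] = 18,  t[11] = 22,  t[12] = 9,  t[13] = 11,  t[14] = 16,  t[15] = 17,  t[16] = 8,  t[17] = 20,  t[18] = 4,  t[19] = 10,  t[20] = 2,  t[21] = 5,  t[22] = 1,  t[23] = 14.
Since t[23] = t[1] = 14, the sequence is periodic with period 22.
So t[358] = t[1 + ((358-1) mod 22)] = t[6] = 3.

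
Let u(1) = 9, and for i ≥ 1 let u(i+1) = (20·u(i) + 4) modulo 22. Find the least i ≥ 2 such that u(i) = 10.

3

Listing terms: u(1) = 9, u(2) = 8, u(3) = 10, u(4) = 6, u(5) = 14, u(6) = 20, u(7) = 8.
Since u(7) = u(2) = 8, the sequence is eventually periodic: after a pre-period of length 1 it cycles with period 5.
The value 10 first appears (with i ≥ 2) at u(3).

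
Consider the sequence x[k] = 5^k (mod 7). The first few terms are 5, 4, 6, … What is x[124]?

2

Listing terms: x[1] = 5,  x[2] = 4,  x[3] = 6,  x[4] = 2,  x[5] = 3,  x[6] = 1,  x[7] = 5.
Since x[7] = x[1] = 5, the sequence is periodic with period 6.
(124 - 1) mod 6 = 3, so x[124] = x[4] = 2.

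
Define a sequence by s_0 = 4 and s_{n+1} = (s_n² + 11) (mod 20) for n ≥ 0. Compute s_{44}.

0

Listing terms: s_0 = 4; s_1 = 7; s_2 = 0; s_3 = 11; s_4 = 12; s_5 = 15; s_6 = 16; s_7 = 7.
Since s_7 = s_1 = 7, the sequence is eventually periodic: after a pre-period of length 1 it cycles with period 6.
For n ≥ 1, s_n depends only on (n - 1) mod 6. (44 - 1) mod 6 = 1, so s_{44} = s_2 = 0.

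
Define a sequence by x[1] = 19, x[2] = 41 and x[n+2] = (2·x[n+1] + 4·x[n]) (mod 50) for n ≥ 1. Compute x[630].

42

We have x[1] = 19; x[2] = 41; x[3] = 8; x[4] = 30; x[5] = 42; x[6] = 4; x[7] = 26; x[8] = 18; x[9] = 40; x[10] = 2; x[11] = 14; x[12] = 36; x[13] = 28; x[14] = 0; x[15] = 12; x[16] = 24; x[17] = 46; x[18] = 38; x[19] = 10; x[20] = 22; x[21] = 34; x[22] = 6; x[23] = 48; x[24] = 20; x[25] = 32; x[26] = 44; x[27] = 16; x[28] = 8; x[29] = 30.
Since (x[28], x[29]) = (x[3], x[4]) = (8, 30) (two consecutive terms determine the rest), the sequence is eventually periodic: after a pre-period of length 2 it cycles with period 25.
For n ≥ 3, x[n] depends only on (n - 3) mod 25. (630 - 3) mod 25 = 2, so x[630] = x[5] = 42.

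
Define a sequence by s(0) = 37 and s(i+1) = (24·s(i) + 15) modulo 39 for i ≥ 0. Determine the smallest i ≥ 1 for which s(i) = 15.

11

Listing terms: s(0) = 37; s(1) = 6; s(2) = 3; s(3) = 9; s(4) = 36; s(5) = 21; s(6) = 12; s(7) = 30; s(8) = 33; s(9) = 27; s(10) = 0; s(11) = 15; s(12) = 24; s(13) = 6.
Since s(13) = s(1) = 6, the sequence is eventually periodic: after a pre-period of length 1 it cycles with period 12.
The value 15 first appears (with i ≥ 1) at s(11).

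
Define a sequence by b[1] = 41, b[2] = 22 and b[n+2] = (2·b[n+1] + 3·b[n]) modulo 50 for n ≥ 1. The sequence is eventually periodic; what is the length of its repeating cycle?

b[1] = 41, b[2] = 22, b[3] = 17, b[4] = 0, b[5] = 1, b[6] = 2, b[7] = 7, b[8] = 20, b[9] = 11, b[10] = 32, b[11] = 47, b[12] = 40, b[13] = 21, b[14] = 12, b[15] = 37, b[16] = 10, b[17] = 31, b[18] = 42, b[19] = 27, b[20] = 30, b[21] = 41, b[22] = 22.
Since (b[21], b[22]) = (b[1], b[2]) = (41, 22) (two consecutive terms determine the rest), the sequence is periodic with period 20.

20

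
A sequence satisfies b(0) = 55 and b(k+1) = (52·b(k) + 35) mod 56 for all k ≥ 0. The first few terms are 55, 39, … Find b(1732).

Computing terms: b(0) = 55; b(1) = 39; b(2) = 47; b(3) = 15; b(4) = 31; b(5) = 23; b(6) = 55.
Since b(6) = b(0) = 55, the sequence is periodic with period 6.
(1732 - 0) mod 6 = 4, so b(1732) = b(4) = 31.

31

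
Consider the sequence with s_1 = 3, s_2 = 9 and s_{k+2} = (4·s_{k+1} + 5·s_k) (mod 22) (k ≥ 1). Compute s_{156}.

1

We have s_1 = 3,  s_2 = 9,  s_3 = 7,  s_4 = 7,  s_5 = 19,  s_6 = 1,  s_7 = 11,  s_8 = 5,  s_9 = 9,  s_{10} = 17,  s_{11} = 3,  s_{12} = 9.
Since (s_{11}, s_{12}) = (s_1, s_2) = (3, 9) (two consecutive terms determine the rest), the sequence is periodic with period 10.
(156 - 1) mod 10 = 5, so s_{156} = s_6 = 1.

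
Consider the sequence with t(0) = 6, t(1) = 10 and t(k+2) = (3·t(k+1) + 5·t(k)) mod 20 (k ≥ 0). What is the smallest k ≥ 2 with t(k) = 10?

3

Computing terms: t(0) = 6; t(1) = 10; t(2) = 0; t(3) = 10; t(4) = 10; t(5) = 0.
Since (t(4), t(5)) = (t(1), t(2)) = (10, 0) (two consecutive terms determine the rest), the sequence is eventually periodic: after a pre-period of length 1 it cycles with period 3.
The value 10 first appears (with k ≥ 2) at t(3).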